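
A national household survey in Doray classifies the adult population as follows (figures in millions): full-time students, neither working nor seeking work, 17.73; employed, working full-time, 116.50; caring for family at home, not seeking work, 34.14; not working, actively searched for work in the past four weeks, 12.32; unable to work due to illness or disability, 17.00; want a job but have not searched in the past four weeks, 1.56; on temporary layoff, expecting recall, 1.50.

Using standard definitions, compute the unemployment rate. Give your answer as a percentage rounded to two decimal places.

Unemployment rate ≈ 10.60%.

Employed = 116.50 million.
Unemployed = 12.32 + 1.50 = 13.82 million (jobless and actively searching, or on temporary layoff).
Labor force = 116.50 + 13.82 = 130.32 million.
Unemployment rate = 13.82 / 130.32 = 10.60%.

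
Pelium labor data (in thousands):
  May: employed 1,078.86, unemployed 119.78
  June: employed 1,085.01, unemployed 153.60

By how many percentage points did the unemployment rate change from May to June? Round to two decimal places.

The unemployment rate changed by +2.41 percentage points.

May: labor force = 1,078.86 + 119.78 = 1,198.64; u = 119.78/1,198.64 = 9.99%.
June: labor force = 1,085.01 + 153.60 = 1,238.61; u = 153.60/1,238.61 = 12.40%.
Change = 12.40% − 9.99% = +2.41 pp.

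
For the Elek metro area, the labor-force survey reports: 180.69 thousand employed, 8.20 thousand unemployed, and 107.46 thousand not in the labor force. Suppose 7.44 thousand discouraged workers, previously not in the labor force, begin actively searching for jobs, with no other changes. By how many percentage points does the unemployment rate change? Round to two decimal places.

The unemployment rate changes by +3.63 percentage points.

Initially, labor force = 180.69 + 8.20 = 188.89 thousand, so u = 8.20/188.89 = 4.34%.
After the change, unemployed and labor force both rise by 7.44 → E = 180.69, U = 15.64, labor force = 196.33 thousand.
New unemployment rate = 15.64 / 196.33 = 7.97%.
Change = 7.97% − 4.34% = +3.63 percentage points.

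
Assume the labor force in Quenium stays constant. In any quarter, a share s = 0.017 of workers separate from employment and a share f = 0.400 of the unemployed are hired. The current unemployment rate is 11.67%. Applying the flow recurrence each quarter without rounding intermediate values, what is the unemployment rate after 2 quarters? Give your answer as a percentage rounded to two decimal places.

With a fixed labor force, u_{t+1} = u_t + s·(1−u_t) − f·u_t = u_t·(1−s−f) + s.
Here 1−s−f = 0.583 and s = 0.017.
u_1 = 0.116700 × 0.583 + 0.017 = 0.085036.
u_2 = 0.085036 × 0.583 + 0.017 = 0.066576.

Unemployment rate after two quarters ≈ 6.66%.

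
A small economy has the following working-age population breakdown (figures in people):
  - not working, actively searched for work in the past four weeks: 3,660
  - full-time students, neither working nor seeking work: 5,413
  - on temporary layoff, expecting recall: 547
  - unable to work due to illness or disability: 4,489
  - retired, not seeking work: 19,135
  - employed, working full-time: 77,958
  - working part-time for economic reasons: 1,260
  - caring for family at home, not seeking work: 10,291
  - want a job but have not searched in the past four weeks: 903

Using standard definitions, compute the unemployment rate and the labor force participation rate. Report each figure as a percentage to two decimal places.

Employed = 77,958 + 1,260 = 79,218 (anyone who worked, including part-time for economic reasons, counts as employed).
Unemployed = 3,660 + 547 = 4,207 (jobless and actively searching, or on temporary layoff).
Labor force = 79,218 + 4,207 = 83,425.
Not in labor force = 5,413 + 4,489 + 19,135 + 10,291 + 903 = 40,231 (those not working and not actively searching are outside the labor force — including those who want a job but have given up searching).
Civilian working-age population = 83,425 + 40,231 = 123,656.
Unemployment rate = 4,207 / 83,425 = 5.04%.
Labor force participation rate = 83,425 / 123,656 = 67.47%.

Unemployment rate ≈ 5.04%; labor force participation rate ≈ 67.47%.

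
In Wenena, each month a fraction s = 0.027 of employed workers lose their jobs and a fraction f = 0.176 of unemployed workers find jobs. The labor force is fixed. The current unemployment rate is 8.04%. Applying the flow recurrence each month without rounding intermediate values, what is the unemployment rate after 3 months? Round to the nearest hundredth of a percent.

Unemployment rate after three months ≈ 10.64%.

With a fixed labor force, u_{t+1} = u_t + s·(1−u_t) − f·u_t = u_t·(1−s−f) + s.
Here 1−s−f = 0.797 and s = 0.027.
u_1 = 0.080400 × 0.797 + 0.027 = 0.091079.
u_2 = 0.091079 × 0.797 + 0.027 = 0.099590.
u_3 = 0.099590 × 0.797 + 0.027 = 0.106373.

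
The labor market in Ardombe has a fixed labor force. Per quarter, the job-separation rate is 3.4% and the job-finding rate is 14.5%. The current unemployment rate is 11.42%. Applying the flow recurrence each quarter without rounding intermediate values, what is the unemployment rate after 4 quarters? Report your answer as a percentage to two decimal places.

With a fixed labor force, u_{t+1} = u_t + s·(1−u_t) − f·u_t = u_t·(1−s−f) + s.
Here 1−s−f = 0.821 and s = 0.034.
u_1 = 0.114200 × 0.821 + 0.034 = 0.127758.
u_2 = 0.127758 × 0.821 + 0.034 = 0.138889.
u_3 = 0.138889 × 0.821 + 0.034 = 0.148028.
u_4 = 0.148028 × 0.821 + 0.034 = 0.155531.

Unemployment rate after four quarters ≈ 15.55%.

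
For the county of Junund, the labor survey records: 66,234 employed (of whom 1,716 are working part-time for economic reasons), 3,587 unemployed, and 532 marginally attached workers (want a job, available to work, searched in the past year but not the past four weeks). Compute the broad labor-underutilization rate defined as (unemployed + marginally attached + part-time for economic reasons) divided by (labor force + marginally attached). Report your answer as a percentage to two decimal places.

Labor force = 66,234 + 3,587 = 69,821.
Numerator = 3,587 + 532 + 1,716 = 5,835.
Denominator = 69,821 + 532 = 70,353.
Broad rate = 5,835 / 70,353 = 8.29%.

Broad underutilization rate ≈ 8.29%.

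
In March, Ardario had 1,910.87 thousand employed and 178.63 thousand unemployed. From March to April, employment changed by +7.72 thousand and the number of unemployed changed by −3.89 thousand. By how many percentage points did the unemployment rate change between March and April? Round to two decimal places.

March: labor force = 1,910.87 + 178.63 = 2,089.50; u = 178.63/2,089.50 = 8.55%.
April: labor force = 1,918.59 + 174.74 = 2,093.33; u = 174.74/2,093.33 = 8.35%.
Change = 8.35% − 8.55% = −0.20 pp.

The unemployment rate changed by −0.20 percentage points.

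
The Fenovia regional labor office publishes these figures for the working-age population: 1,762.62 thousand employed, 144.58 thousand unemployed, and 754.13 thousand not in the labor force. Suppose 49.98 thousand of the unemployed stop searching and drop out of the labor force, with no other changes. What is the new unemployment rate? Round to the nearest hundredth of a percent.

Initially, labor force = 1,762.62 + 144.58 = 1,907.20 thousand, so u = 144.58/1,907.20 = 7.58%.
After the change, unemployed and labor force both fall by 49.98 → E = 1,762.62, U = 94.60, labor force = 1,857.22 thousand.
New unemployment rate = 94.60 / 1,857.22 = 5.09%.

New unemployment rate ≈ 5.09%.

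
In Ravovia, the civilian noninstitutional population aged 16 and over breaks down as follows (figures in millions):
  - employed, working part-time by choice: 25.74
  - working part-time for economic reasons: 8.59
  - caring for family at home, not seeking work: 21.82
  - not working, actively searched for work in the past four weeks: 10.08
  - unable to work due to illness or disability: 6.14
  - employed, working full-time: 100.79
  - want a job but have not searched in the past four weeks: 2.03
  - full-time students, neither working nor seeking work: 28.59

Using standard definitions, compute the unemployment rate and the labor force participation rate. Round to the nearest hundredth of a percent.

Unemployment rate ≈ 6.94%; labor force participation rate ≈ 71.25%.

Employed = 25.74 + 8.59 + 100.79 = 135.12 million (anyone who worked, including part-time for economic reasons, counts as employed).
Unemployed = 10.08 million.
Labor force = 135.12 + 10.08 = 145.20 million.
Not in labor force = 21.82 + 6.14 + 2.03 + 28.59 = 58.58 million (those not working and not actively searching are outside the labor force — including those who want a job but have given up searching).
Civilian working-age population = 145.20 + 58.58 = 203.78 million.
Unemployment rate = 10.08 / 145.20 = 6.94%.
Labor force participation rate = 145.20 / 203.78 = 71.25%.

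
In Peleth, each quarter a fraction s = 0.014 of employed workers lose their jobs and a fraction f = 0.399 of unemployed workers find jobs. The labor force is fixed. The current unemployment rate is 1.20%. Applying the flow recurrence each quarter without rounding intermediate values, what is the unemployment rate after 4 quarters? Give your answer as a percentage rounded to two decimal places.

With a fixed labor force, u_{t+1} = u_t + s·(1−u_t) − f·u_t = u_t·(1−s−f) + s.
Here 1−s−f = 0.587 and s = 0.014.
u_1 = 0.012000 × 0.587 + 0.014 = 0.021044.
u_2 = 0.021044 × 0.587 + 0.014 = 0.026353.
u_3 = 0.026353 × 0.587 + 0.014 = 0.029469.
u_4 = 0.029469 × 0.587 + 0.014 = 0.031298.

Unemployment rate after four quarters ≈ 3.13%.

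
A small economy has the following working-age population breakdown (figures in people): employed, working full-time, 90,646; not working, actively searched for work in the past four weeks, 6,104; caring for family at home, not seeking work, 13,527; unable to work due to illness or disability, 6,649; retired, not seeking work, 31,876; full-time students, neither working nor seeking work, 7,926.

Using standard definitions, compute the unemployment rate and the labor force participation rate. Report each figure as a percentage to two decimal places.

Employed = 90,646.
Unemployed = 6,104.
Labor force = 90,646 + 6,104 = 96,750.
Not in labor force = 13,527 + 6,649 + 31,876 + 7,926 = 59,978 (those not working and not actively searching are outside the labor force).
Civilian working-age population = 96,750 + 59,978 = 156,728.
Unemployment rate = 6,104 / 96,750 = 6.31%.
Labor force participation rate = 96,750 / 156,728 = 61.73%.

Unemployment rate ≈ 6.31%; labor force participation rate ≈ 61.73%.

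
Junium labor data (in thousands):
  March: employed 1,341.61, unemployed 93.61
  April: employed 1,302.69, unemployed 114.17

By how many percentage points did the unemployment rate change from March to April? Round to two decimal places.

March: labor force = 1,341.61 + 93.61 = 1,435.22; u = 93.61/1,435.22 = 6.52%.
April: labor force = 1,302.69 + 114.17 = 1,416.86; u = 114.17/1,416.86 = 8.06%.
Change = 8.06% − 6.52% = +1.54 pp.

The unemployment rate changed by +1.54 percentage points.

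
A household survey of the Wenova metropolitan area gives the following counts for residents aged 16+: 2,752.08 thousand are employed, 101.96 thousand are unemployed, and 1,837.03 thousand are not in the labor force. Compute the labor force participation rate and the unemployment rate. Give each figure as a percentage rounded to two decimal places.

Labor force participation rate ≈ 60.84%; unemployment rate ≈ 3.57%.

Labor force = employed + unemployed = 2,752.08 + 101.96 = 2,854.04 thousand.
Working-age population = 2,854.04 + 1,837.03 = 4,691.07 thousand.
Unemployment rate = 101.96 / 2,854.04 = 3.57%.
Labor force participation rate = 2,854.04 / 4,691.07 = 60.84%.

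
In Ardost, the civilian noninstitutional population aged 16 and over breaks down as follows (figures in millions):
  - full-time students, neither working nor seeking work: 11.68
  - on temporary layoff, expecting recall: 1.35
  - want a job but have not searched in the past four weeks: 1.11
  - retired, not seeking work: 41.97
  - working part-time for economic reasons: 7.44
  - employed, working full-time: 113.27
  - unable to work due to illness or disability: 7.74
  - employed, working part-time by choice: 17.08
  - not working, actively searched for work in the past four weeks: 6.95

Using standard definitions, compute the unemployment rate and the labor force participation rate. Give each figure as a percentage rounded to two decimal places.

Employed = 7.44 + 113.27 + 17.08 = 137.79 million (anyone who worked, including part-time for economic reasons, counts as employed).
Unemployed = 1.35 + 6.95 = 8.30 million (jobless and actively searching, or on temporary layoff).
Labor force = 137.79 + 8.30 = 146.09 million.
Not in labor force = 11.68 + 1.11 + 41.97 + 7.74 = 62.50 million (those not working and not actively searching are outside the labor force — including those who want a job but have given up searching).
Civilian working-age population = 146.09 + 62.50 = 208.59 million.
Unemployment rate = 8.30 / 146.09 = 5.68%.
Labor force participation rate = 146.09 / 208.59 = 70.04%.

Unemployment rate ≈ 5.68%; labor force participation rate ≈ 70.04%.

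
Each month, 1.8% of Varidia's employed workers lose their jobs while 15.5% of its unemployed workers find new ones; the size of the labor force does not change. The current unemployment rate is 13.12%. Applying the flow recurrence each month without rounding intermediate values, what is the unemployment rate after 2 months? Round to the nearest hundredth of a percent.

Unemployment rate after two months ≈ 12.26%.

With a fixed labor force, u_{t+1} = u_t + s·(1−u_t) − f·u_t = u_t·(1−s−f) + s.
Here 1−s−f = 0.827 and s = 0.018.
u_1 = 0.131200 × 0.827 + 0.018 = 0.126502.
u_2 = 0.126502 × 0.827 + 0.018 = 0.122617.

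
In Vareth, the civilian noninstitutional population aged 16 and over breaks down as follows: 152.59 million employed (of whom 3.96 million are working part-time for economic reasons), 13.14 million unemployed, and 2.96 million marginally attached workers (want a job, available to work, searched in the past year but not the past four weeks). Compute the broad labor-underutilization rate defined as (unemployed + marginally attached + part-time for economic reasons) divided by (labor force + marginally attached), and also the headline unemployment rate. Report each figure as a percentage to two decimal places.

Broad underutilization rate ≈ 11.89%; headline unemployment rate ≈ 7.93%.

Labor force = 152.59 + 13.14 = 165.73 million.
Numerator = 13.14 + 2.96 + 3.96 = 20.06 million.
Denominator = 165.73 + 2.96 = 168.69 million.
Broad rate = 20.06 / 168.69 = 11.89%.
Headline unemployment rate = 13.14 / 165.73 = 7.93%.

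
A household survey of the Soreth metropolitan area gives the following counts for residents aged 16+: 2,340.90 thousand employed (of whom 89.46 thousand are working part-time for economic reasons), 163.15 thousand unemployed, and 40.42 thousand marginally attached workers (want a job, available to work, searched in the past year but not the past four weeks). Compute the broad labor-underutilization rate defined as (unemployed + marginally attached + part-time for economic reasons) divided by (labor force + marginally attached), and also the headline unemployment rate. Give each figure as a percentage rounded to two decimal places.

Labor force = 2,340.90 + 163.15 = 2,504.05 thousand.
Numerator = 163.15 + 40.42 + 89.46 = 293.03 thousand.
Denominator = 2,504.05 + 40.42 = 2,544.47 thousand.
Broad rate = 293.03 / 2,544.47 = 11.52%.
Headline unemployment rate = 163.15 / 2,504.05 = 6.52%.

Broad underutilization rate ≈ 11.52%; headline unemployment rate ≈ 6.52%.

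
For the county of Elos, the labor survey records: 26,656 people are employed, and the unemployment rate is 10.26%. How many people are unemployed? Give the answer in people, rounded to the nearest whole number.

About 3,048 are unemployed.

Let U be the number unemployed. The labor force is E + U, and U/(E+U) = 0.1026.
So U = 0.1026 × 26,656 / (1 − 0.1026) = 2734.91 / 0.8974 ≈ 3,048.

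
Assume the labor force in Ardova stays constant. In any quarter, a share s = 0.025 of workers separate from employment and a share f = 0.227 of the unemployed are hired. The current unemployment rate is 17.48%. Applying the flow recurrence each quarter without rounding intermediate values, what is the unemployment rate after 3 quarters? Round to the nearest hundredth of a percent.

With a fixed labor force, u_{t+1} = u_t + s·(1−u_t) − f·u_t = u_t·(1−s−f) + s.
Here 1−s−f = 0.748 and s = 0.025.
u_1 = 0.174800 × 0.748 + 0.025 = 0.155750.
u_2 = 0.155750 × 0.748 + 0.025 = 0.141501.
u_3 = 0.141501 × 0.748 + 0.025 = 0.130843.

Unemployment rate after three quarters ≈ 13.08%.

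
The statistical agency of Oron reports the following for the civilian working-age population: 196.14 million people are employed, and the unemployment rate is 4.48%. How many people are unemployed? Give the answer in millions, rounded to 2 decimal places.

Let U be the number unemployed. The labor force is E + U, and U/(E+U) = 0.0448.
So U = 0.0448 × 196.14 / (1 − 0.0448) = 8.7871 / 0.9552 ≈ 9.20 million.

About 9.20 million are unemployed.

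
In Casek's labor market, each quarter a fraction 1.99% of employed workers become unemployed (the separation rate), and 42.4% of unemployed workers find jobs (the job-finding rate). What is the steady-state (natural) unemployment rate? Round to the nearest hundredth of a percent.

At steady state the flows balance: s·E = f·U, so U/(E+U) = s/(s+f).
u* = 1.99 / (1.99 + 42.4) = 1.99 / 44.39 = 4.48%.

Steady-state unemployment rate ≈ 4.48%.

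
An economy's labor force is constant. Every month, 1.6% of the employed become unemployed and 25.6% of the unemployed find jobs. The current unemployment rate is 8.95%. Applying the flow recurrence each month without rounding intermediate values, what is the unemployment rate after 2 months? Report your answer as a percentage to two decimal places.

With a fixed labor force, u_{t+1} = u_t + s·(1−u_t) − f·u_t = u_t·(1−s−f) + s.
Here 1−s−f = 0.728 and s = 0.016.
u_1 = 0.089500 × 0.728 + 0.016 = 0.081156.
u_2 = 0.081156 × 0.728 + 0.016 = 0.075082.

Unemployment rate after two months ≈ 7.51%.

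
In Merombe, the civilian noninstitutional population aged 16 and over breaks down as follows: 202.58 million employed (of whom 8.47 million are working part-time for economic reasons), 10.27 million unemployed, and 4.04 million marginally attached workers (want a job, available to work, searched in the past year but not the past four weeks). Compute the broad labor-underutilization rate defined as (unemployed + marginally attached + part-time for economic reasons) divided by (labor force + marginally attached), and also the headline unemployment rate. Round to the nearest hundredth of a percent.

Broad underutilization rate ≈ 10.50%; headline unemployment rate ≈ 4.82%.

Labor force = 202.58 + 10.27 = 212.85 million.
Numerator = 10.27 + 4.04 + 8.47 = 22.78 million.
Denominator = 212.85 + 4.04 = 216.89 million.
Broad rate = 22.78 / 216.89 = 10.50%.
Headline unemployment rate = 10.27 / 212.85 = 4.82%.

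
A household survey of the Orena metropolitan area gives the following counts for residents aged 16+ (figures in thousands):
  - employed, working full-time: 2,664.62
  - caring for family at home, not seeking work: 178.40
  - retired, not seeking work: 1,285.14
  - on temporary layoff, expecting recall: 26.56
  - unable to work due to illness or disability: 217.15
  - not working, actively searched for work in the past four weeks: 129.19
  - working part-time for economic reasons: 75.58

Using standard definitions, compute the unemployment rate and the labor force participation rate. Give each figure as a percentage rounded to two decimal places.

Employed = 2,664.62 + 75.58 = 2,740.20 thousand (anyone who worked, including part-time for economic reasons, counts as employed).
Unemployed = 26.56 + 129.19 = 155.75 thousand (jobless and actively searching, or on temporary layoff).
Labor force = 2,740.20 + 155.75 = 2,895.95 thousand.
Not in labor force = 178.40 + 1,285.14 + 217.15 = 1,680.69 thousand (those not working and not actively searching are outside the labor force).
Civilian working-age population = 2,895.95 + 1,680.69 = 4,576.64 thousand.
Unemployment rate = 155.75 / 2,895.95 = 5.38%.
Labor force participation rate = 2,895.95 / 4,576.64 = 63.28%.

Unemployment rate ≈ 5.38%; labor force participation rate ≈ 63.28%.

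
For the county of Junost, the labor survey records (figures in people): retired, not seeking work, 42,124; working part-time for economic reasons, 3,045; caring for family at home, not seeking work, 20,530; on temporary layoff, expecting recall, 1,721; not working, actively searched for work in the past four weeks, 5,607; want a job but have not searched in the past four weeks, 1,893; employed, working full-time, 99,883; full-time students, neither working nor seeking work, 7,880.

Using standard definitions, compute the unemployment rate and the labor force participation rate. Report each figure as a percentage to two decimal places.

Unemployment rate ≈ 6.65%; labor force participation rate ≈ 60.35%.

Employed = 3,045 + 99,883 = 102,928 (anyone who worked, including part-time for economic reasons, counts as employed).
Unemployed = 1,721 + 5,607 = 7,328 (jobless and actively searching, or on temporary layoff).
Labor force = 102,928 + 7,328 = 110,256.
Not in labor force = 42,124 + 20,530 + 1,893 + 7,880 = 72,427 (those not working and not actively searching are outside the labor force — including those who want a job but have given up searching).
Civilian working-age population = 110,256 + 72,427 = 182,683.
Unemployment rate = 7,328 / 110,256 = 6.65%.
Labor force participation rate = 110,256 / 182,683 = 60.35%.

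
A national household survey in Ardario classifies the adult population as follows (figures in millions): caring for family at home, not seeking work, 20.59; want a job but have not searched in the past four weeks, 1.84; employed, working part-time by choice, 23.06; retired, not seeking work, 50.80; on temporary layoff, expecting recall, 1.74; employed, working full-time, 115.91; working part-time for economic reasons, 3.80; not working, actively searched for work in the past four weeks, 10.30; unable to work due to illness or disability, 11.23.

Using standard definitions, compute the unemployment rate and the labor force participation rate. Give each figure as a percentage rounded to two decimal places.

Unemployment rate ≈ 7.78%; labor force participation rate ≈ 64.70%.

Employed = 23.06 + 115.91 + 3.80 = 142.77 million (anyone who worked, including part-time for economic reasons, counts as employed).
Unemployed = 1.74 + 10.30 = 12.04 million (jobless and actively searching, or on temporary layoff).
Labor force = 142.77 + 12.04 = 154.81 million.
Not in labor force = 20.59 + 1.84 + 50.80 + 11.23 = 84.46 million (those not working and not actively searching are outside the labor force — including those who want a job but have given up searching).
Civilian working-age population = 154.81 + 84.46 = 239.27 million.
Unemployment rate = 12.04 / 154.81 = 7.78%.
Labor force participation rate = 154.81 / 239.27 = 64.70%.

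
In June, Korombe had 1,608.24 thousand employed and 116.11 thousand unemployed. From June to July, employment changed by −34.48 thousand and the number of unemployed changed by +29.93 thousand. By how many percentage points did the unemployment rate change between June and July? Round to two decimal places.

June: labor force = 1,608.24 + 116.11 = 1,724.35; u = 116.11/1,724.35 = 6.73%.
July: labor force = 1,573.76 + 146.04 = 1,719.80; u = 146.04/1,719.80 = 8.49%.
Change = 8.49% − 6.73% = +1.76 pp.

The unemployment rate changed by +1.76 percentage points.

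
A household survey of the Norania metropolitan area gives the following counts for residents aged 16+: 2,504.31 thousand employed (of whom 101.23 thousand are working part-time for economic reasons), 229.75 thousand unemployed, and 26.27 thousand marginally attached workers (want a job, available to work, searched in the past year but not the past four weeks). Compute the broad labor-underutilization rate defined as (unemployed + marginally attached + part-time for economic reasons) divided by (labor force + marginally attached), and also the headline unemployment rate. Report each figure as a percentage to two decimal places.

Broad underutilization rate ≈ 12.94%; headline unemployment rate ≈ 8.40%.

Labor force = 2,504.31 + 229.75 = 2,734.06 thousand.
Numerator = 229.75 + 26.27 + 101.23 = 357.25 thousand.
Denominator = 2,734.06 + 26.27 = 2,760.33 thousand.
Broad rate = 357.25 / 2,760.33 = 12.94%.
Headline unemployment rate = 229.75 / 2,734.06 = 8.40%.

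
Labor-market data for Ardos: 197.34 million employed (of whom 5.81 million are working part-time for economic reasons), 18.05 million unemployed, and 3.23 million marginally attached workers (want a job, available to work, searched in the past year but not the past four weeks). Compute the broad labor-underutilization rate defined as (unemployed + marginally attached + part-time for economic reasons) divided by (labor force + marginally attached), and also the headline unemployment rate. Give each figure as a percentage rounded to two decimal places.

Broad underutilization rate ≈ 12.39%; headline unemployment rate ≈ 8.38%.

Labor force = 197.34 + 18.05 = 215.39 million.
Numerator = 18.05 + 3.23 + 5.81 = 27.09 million.
Denominator = 215.39 + 3.23 = 218.62 million.
Broad rate = 27.09 / 218.62 = 12.39%.
Headline unemployment rate = 18.05 / 215.39 = 8.38%.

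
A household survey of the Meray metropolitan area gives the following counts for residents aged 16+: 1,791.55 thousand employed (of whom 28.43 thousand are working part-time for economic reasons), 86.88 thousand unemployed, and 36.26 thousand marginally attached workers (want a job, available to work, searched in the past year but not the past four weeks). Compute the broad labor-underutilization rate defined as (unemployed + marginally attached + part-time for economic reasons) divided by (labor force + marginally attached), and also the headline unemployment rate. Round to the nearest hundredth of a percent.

Broad underutilization rate ≈ 7.92%; headline unemployment rate ≈ 4.63%.

Labor force = 1,791.55 + 86.88 = 1,878.43 thousand.
Numerator = 86.88 + 36.26 + 28.43 = 151.57 thousand.
Denominator = 1,878.43 + 36.26 = 1,914.69 thousand.
Broad rate = 151.57 / 1,914.69 = 7.92%.
Headline unemployment rate = 86.88 / 1,878.43 = 4.63%.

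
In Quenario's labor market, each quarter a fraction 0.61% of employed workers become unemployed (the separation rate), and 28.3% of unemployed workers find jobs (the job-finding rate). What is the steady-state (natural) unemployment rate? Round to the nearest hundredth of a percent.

Steady-state unemployment rate ≈ 2.11%.

At steady state the flows balance: s·E = f·U, so U/(E+U) = s/(s+f).
u* = 0.61 / (0.61 + 28.3) = 0.61 / 28.91 = 2.11%.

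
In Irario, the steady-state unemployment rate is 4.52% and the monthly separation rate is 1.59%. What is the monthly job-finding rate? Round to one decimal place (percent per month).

From u* = s/(s+f): f = s·(1−u)/u.
f = 1.59 × (1 − 0.0452) / 0.0452 = 1.5181 / 0.0452 ≈ 33.6% per month.

Job-finding rate ≈ 33.6% per month.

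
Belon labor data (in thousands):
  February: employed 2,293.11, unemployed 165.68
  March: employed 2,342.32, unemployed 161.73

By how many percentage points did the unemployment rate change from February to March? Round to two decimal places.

February: labor force = 2,293.11 + 165.68 = 2,458.79; u = 165.68/2,458.79 = 6.74%.
March: labor force = 2,342.32 + 161.73 = 2,504.05; u = 161.73/2,504.05 = 6.46%.
Change = 6.46% − 6.74% = −0.28 pp.

The unemployment rate changed by −0.28 percentage points.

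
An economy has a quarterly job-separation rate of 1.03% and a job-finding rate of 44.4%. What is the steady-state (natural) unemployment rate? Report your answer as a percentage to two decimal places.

At steady state the flows balance: s·E = f·U, so U/(E+U) = s/(s+f).
u* = 1.03 / (1.03 + 44.4) = 1.03 / 45.43 = 2.27%.

Steady-state unemployment rate ≈ 2.27%.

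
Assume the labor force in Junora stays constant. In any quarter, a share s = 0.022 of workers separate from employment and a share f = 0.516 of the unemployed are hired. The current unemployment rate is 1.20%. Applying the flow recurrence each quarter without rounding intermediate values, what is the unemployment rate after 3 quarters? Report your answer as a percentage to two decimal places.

Unemployment rate after three quarters ≈ 3.80%.

With a fixed labor force, u_{t+1} = u_t + s·(1−u_t) − f·u_t = u_t·(1−s−f) + s.
Here 1−s−f = 0.462 and s = 0.022.
u_1 = 0.012000 × 0.462 + 0.022 = 0.027544.
u_2 = 0.027544 × 0.462 + 0.022 = 0.034725.
u_3 = 0.034725 × 0.462 + 0.022 = 0.038043.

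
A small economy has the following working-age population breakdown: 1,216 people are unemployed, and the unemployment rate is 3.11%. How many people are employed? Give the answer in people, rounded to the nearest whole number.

About 37,884 are employed.

Labor force = U / u = 1,216 / 0.0311 ≈ 39,100.
Employed = labor force − unemployed = 39,100 − 1,216 = 37,884.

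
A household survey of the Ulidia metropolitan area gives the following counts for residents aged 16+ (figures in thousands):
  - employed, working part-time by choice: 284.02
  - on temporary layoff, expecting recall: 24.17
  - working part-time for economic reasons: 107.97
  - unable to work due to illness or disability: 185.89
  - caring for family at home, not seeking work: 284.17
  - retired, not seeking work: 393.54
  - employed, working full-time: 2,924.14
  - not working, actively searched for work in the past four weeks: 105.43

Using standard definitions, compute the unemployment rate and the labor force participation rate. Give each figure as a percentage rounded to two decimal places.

Employed = 284.02 + 107.97 + 2,924.14 = 3,316.13 thousand (anyone who worked, including part-time for economic reasons, counts as employed).
Unemployed = 24.17 + 105.43 = 129.60 thousand (jobless and actively searching, or on temporary layoff).
Labor force = 3,316.13 + 129.60 = 3,445.73 thousand.
Not in labor force = 185.89 + 284.17 + 393.54 = 863.60 thousand (those not working and not actively searching are outside the labor force).
Civilian working-age population = 3,445.73 + 863.60 = 4,309.33 thousand.
Unemployment rate = 129.60 / 3,445.73 = 3.76%.
Labor force participation rate = 3,445.73 / 4,309.33 = 79.96%.

Unemployment rate ≈ 3.76%; labor force participation rate ≈ 79.96%.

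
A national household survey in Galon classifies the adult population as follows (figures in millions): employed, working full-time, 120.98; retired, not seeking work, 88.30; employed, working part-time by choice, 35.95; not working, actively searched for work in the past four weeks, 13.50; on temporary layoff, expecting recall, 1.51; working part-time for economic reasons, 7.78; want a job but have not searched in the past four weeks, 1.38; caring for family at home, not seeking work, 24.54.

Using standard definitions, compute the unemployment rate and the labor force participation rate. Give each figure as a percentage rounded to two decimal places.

Unemployment rate ≈ 8.35%; labor force participation rate ≈ 61.14%.

Employed = 120.98 + 35.95 + 7.78 = 164.71 million (anyone who worked, including part-time for economic reasons, counts as employed).
Unemployed = 13.50 + 1.51 = 15.01 million (jobless and actively searching, or on temporary layoff).
Labor force = 164.71 + 15.01 = 179.72 million.
Not in labor force = 88.30 + 1.38 + 24.54 = 114.22 million (those not working and not actively searching are outside the labor force — including those who want a job but have given up searching).
Civilian working-age population = 179.72 + 114.22 = 293.94 million.
Unemployment rate = 15.01 / 179.72 = 8.35%.
Labor force participation rate = 179.72 / 293.94 = 61.14%.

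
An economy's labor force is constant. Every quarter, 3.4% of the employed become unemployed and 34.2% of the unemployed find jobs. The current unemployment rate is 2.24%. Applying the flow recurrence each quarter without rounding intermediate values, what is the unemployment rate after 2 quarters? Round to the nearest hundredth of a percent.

Unemployment rate after two quarters ≈ 6.39%.

With a fixed labor force, u_{t+1} = u_t + s·(1−u_t) − f·u_t = u_t·(1−s−f) + s.
Here 1−s−f = 0.624 and s = 0.034.
u_1 = 0.022400 × 0.624 + 0.034 = 0.047978.
u_2 = 0.047978 × 0.624 + 0.034 = 0.063938.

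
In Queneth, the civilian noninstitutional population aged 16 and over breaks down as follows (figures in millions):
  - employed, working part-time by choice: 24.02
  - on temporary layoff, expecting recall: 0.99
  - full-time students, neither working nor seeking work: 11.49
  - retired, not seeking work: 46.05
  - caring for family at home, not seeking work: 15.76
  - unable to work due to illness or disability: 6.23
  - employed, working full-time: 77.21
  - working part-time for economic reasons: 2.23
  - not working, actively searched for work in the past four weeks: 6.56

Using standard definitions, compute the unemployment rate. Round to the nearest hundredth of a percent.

Employed = 24.02 + 77.21 + 2.23 = 103.46 million (anyone who worked, including part-time for economic reasons, counts as employed).
Unemployed = 0.99 + 6.56 = 7.55 million (jobless and actively searching, or on temporary layoff).
Labor force = 103.46 + 7.55 = 111.01 million.
Unemployment rate = 7.55 / 111.01 = 6.80%.

Unemployment rate ≈ 6.80%.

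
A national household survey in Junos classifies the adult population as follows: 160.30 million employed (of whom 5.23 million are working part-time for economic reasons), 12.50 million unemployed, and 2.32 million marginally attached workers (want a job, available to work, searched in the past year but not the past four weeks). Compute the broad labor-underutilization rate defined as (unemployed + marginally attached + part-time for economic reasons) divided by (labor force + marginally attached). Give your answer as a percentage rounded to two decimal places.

Broad underutilization rate ≈ 11.45%.

Labor force = 160.30 + 12.50 = 172.80 million.
Numerator = 12.50 + 2.32 + 5.23 = 20.05 million.
Denominator = 172.80 + 2.32 = 175.12 million.
Broad rate = 20.05 / 175.12 = 11.45%.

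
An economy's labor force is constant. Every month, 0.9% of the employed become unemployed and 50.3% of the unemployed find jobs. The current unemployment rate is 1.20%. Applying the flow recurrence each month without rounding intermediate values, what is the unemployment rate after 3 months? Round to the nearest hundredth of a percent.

Unemployment rate after three months ≈ 1.69%.

With a fixed labor force, u_{t+1} = u_t + s·(1−u_t) − f·u_t = u_t·(1−s−f) + s.
Here 1−s−f = 0.488 and s = 0.009.
u_1 = 0.012000 × 0.488 + 0.009 = 0.014856.
u_2 = 0.014856 × 0.488 + 0.009 = 0.016250.
u_3 = 0.016250 × 0.488 + 0.009 = 0.016930.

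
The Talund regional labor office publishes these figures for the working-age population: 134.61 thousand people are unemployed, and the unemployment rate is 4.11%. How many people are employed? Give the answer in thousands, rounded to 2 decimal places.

About 3,140.57 thousand are employed.

Labor force = U / u = 134.61 / 0.0411 ≈ 3,275.18 thousand.
Employed = labor force − unemployed = 3,275.18 − 134.61 = 3,140.57 thousand.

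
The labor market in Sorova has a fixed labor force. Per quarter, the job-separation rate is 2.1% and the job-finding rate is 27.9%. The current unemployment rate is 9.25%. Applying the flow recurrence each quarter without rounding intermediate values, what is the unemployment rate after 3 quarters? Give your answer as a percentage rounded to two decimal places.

With a fixed labor force, u_{t+1} = u_t + s·(1−u_t) − f·u_t = u_t·(1−s−f) + s.
Here 1−s−f = 0.700 and s = 0.021.
u_1 = 0.092500 × 0.700 + 0.021 = 0.085750.
u_2 = 0.085750 × 0.700 + 0.021 = 0.081025.
u_3 = 0.081025 × 0.700 + 0.021 = 0.077717.

Unemployment rate after three quarters ≈ 7.77%.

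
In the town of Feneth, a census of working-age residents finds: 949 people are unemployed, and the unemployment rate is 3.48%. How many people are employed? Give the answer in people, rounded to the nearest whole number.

Labor force = U / u = 949 / 0.0348 ≈ 27,270.
Employed = labor force − unemployed = 27,270 − 949 = 26,321.

About 26,321 are employed.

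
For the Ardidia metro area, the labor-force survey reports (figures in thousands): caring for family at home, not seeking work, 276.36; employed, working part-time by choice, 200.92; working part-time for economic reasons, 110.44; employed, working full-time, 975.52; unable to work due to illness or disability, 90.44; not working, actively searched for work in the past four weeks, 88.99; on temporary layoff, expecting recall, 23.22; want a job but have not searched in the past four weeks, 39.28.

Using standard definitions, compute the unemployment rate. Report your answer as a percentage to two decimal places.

Employed = 200.92 + 110.44 + 975.52 = 1,286.88 thousand (anyone who worked, including part-time for economic reasons, counts as employed).
Unemployed = 88.99 + 23.22 = 112.21 thousand (jobless and actively searching, or on temporary layoff).
Labor force = 1,286.88 + 112.21 = 1,399.09 thousand.
Unemployment rate = 112.21 / 1,399.09 = 8.02%.

Unemployment rate ≈ 8.02%.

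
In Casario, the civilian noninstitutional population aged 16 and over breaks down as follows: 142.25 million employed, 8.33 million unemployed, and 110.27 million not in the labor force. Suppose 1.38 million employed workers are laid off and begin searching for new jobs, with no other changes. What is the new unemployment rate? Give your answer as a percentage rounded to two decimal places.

New unemployment rate ≈ 6.45%.

Initially, labor force = 142.25 + 8.33 = 150.58 million, so u = 8.33/150.58 = 5.53%.
After the change, employed falls and unemployed rises by 1.38; labor force unchanged → E = 140.87, U = 9.71, labor force = 150.58 million.
New unemployment rate = 9.71 / 150.58 = 6.45%.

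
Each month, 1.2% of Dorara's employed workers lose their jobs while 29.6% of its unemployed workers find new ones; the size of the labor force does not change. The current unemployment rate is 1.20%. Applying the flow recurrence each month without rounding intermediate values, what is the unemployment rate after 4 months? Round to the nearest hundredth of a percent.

Unemployment rate after four months ≈ 3.28%.

With a fixed labor force, u_{t+1} = u_t + s·(1−u_t) − f·u_t = u_t·(1−s−f) + s.
Here 1−s−f = 0.692 and s = 0.012.
u_1 = 0.012000 × 0.692 + 0.012 = 0.020304.
u_2 = 0.020304 × 0.692 + 0.012 = 0.026050.
u_3 = 0.026050 × 0.692 + 0.012 = 0.030027.
u_4 = 0.030027 × 0.692 + 0.012 = 0.032779.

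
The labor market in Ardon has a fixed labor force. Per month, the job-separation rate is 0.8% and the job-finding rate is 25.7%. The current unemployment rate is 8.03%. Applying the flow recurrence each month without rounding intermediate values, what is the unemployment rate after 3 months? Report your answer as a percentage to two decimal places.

With a fixed labor force, u_{t+1} = u_t + s·(1−u_t) − f·u_t = u_t·(1−s−f) + s.
Here 1−s−f = 0.735 and s = 0.008.
u_1 = 0.080300 × 0.735 + 0.008 = 0.067020.
u_2 = 0.067020 × 0.735 + 0.008 = 0.057260.
u_3 = 0.057260 × 0.735 + 0.008 = 0.050086.

Unemployment rate after three months ≈ 5.01%.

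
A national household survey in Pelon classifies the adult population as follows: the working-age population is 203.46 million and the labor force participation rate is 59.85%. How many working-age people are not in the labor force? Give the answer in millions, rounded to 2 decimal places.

About 81.69 million are not in the labor force.

Share not in the labor force = 1 − 0.5985 = 0.4015.
Not in labor force = 0.4015 × 203.46 ≈ 81.69 million.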